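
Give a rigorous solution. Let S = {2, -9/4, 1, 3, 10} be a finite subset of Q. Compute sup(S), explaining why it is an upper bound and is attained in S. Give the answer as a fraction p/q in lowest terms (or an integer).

S is finite, so sup(S) = max(S).
Sorted decreasing:
10, 3, 2, 1, -9/4
The extremum is 10.
For every x in S, x <= 10. And 10 is in S, so it is attained.
Therefore sup(S) = 10.

10


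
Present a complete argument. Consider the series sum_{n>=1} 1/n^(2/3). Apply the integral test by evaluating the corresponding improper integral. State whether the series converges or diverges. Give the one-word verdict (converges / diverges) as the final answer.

Let f(x) = x^(-2/3). Then f is positive, continuous, and decreasing on [1, infinity), so the integral test applies.
Compute the improper integral int_{1}^infinity f(x) dx:
  antiderivative F(x) = 3*x^(1/3).
  As x -> infinity, F(x) -> infinity (since p = 2/3 < 1).
  So the integral diverges. By the integral test, the series diverges.

diverges


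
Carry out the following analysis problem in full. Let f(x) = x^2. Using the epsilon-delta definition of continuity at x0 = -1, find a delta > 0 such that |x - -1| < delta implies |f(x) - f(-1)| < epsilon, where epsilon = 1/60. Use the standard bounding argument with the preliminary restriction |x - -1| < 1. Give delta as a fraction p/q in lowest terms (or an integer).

Factor: |x^2 - (-1)^2| = |x - -1| * |x + -1|.
Impose |x - -1| < 1 first. Then |x + -1| = |(x - -1) + 2*(-1)| <= |x - -1| + 2*|-1| < 1 + 2 = 3.
So |x^2 - (-1)^2| < delta * 3.
We need delta * 3 <= 1/60, i.e. delta <= 1/60/3 = 1/180.
Since 1/180 < 1, this is tighter than 1; take delta = 1/180.
So delta = 1/180 works.

1/180


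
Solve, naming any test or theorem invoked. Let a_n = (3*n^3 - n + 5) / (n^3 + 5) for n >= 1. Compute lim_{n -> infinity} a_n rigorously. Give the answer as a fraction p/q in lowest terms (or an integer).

Divide numerator and denominator by n^3, the highest power:
numerator / n^3 = 3 - 1/n^2 + 5/n^3
denominator / n^3 = 1 + 5/n^3
As n -> infinity, all terms of the form c/n^k (k >= 1) tend to 0.
So numerator / n^3 -> 3 and denominator / n^3 -> 1.
Therefore lim a_n = 3.

3


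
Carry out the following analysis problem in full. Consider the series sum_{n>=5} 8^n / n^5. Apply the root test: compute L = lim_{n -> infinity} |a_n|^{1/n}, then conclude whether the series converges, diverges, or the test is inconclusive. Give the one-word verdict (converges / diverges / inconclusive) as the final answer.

Let a_n denote the general term. Form |a_n|^(1/n) and simplify:
|a_n|^(1/n) = 8/n^(5/n)
Take the limit as n -> infinity: L = 8.
Since L = 8 > 1, the root test implies divergence.

diverges


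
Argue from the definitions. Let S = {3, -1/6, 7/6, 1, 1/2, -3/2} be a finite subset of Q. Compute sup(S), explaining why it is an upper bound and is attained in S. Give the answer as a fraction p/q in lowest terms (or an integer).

S is finite, so sup(S) = max(S).
Sorted decreasing:
3, 7/6, 1, 1/2, -1/6, -3/2
The extremum is 3.
For every x in S, x <= 3. And 3 is in S, so it is attained.
Therefore sup(S) = 3.

3


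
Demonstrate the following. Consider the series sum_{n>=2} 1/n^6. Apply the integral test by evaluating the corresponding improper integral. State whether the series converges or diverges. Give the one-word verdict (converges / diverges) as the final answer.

Let f(x) = x^(-6). Then f is positive, continuous, and decreasing on [2, infinity), so the integral test applies.
Compute the improper integral int_{2}^infinity f(x) dx:
  antiderivative F(x) = -1/(5*x^5).
  As x -> infinity, F(x) -> 0 (since p = 6 > 1).
  So int = F(infinity) - F(2) = 0 - (-1/160) = 1/160.
  Finite, so by the integral test, the series converges.

converges


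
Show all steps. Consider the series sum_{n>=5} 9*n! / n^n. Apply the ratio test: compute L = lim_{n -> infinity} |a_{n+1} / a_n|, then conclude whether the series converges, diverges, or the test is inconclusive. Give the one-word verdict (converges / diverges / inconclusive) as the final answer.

Let a_n denote the general term. Form the ratio a_{n+1}/a_n and simplify:
a_{n+1}/a_n = (n/(n + 1))^n
Take the limit as n -> infinity: L = exp(-1).
Since L = exp(-1) < 1, the ratio test implies the series converges.

converges


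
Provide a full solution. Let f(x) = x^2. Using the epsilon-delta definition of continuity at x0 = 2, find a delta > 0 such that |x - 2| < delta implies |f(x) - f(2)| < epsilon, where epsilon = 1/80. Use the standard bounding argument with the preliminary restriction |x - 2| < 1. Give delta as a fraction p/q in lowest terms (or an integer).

Factor: |x^2 - (2)^2| = |x - 2| * |x + 2|.
Impose |x - 2| < 1 first. Then |x + 2| = |(x - 2) + 2*(2)| <= |x - 2| + 2*|2| < 1 + 4 = 5.
So |x^2 - (2)^2| < delta * 5.
We need delta * 5 <= 1/80, i.e. delta <= 1/80/5 = 1/400.
Since 1/400 < 1, this is tighter than 1; take delta = 1/400.
So delta = 1/400 works.

1/400


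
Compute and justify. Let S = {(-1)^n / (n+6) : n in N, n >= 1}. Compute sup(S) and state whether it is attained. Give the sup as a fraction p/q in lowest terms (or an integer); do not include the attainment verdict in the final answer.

Analysis:
- Values: -1/7, 1/8, -1/9, 1/10, -1/11, ...
- Positive terms (even n): 1/(2+6), 1/(4+6), ... decreasing -> max = 1/8 (n=2).
- Negative terms (odd n): -1/(1+6), -1/(3+6), ... increasing -> min = -1/7 (n=1).
- So sup = 1/8 (attained at n=2); inf = -1/7 (attained at n=1).
Conclusion: sup(S) = 1/8, attained in S.

1/8


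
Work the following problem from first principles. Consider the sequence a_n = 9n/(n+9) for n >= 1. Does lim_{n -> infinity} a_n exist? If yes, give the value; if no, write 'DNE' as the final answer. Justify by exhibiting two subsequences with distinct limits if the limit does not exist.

Examine the behaviour of a_n along subsequences.
Even-n subsequence a_{2k} = 9(2k)/(2k+9) -> 9. Odd-n subsequence a_{2k+1} = 9(2k+1)/(2k+10) -> 9. Both tend to 9, which suggests the limit is 9; verify directly.
|a_n - 9| = |9n - 9(n+9)| / (n+9) = 81/(n+9) < 81/n for every n >= 1.
Given epsilon > 0, choose a positive integer N > 81/epsilon. Then for all n >= N, |a_n - 9| < 81/n <= 81/N < epsilon.
So by the definition of the limit, lim a_n exists and equals 9.

9


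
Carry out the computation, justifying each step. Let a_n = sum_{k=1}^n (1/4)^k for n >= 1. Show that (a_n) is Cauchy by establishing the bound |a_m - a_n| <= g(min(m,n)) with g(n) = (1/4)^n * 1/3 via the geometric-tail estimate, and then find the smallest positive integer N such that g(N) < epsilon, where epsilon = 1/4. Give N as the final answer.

For m > n >= 1: |a_m - a_n| = sum_{k=n+1}^m (1/4)^k < sum_{k=n+1}^infinity (1/4)^k = (1/4)^(n+1) / (1 - 1/4) = (1/4)^n * (1/4) * (4/3) = (1/4)^n * 1/3.
So g(n) = (1/4)^n / 3. Since g(n) -> 0, (a_n) is Cauchy.
Now solve g(N) < 1/4: (1/4)^N / 3 < 1/4 <=> 4^N > 1 / (3 * 1/4) = 4/3.
Check powers of 4: 4^0 = 1 <= 4/3, 4^1 = 4 > 4/3.
So the smallest such N is 1. Check: g(1) = 1/(3 * 4) = 1/12 < 1/4.

1


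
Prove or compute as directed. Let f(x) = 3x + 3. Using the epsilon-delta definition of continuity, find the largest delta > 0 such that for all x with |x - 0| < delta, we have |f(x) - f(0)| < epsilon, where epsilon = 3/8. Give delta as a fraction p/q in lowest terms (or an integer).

We compute f(0) = 3*(0) + 3 = 3.
|f(x) - f(0)| = |3x + 3 - (3)| = |3(x - 0)| = 3|x - 0|.
We need 3|x - 0| < 3/8, i.e. |x - 0| < 3/8 / 3 = 1/8.
So any delta <= 1/8 works. Conversely, if delta > 1/8, then x = 0 + 1/8 satisfies |x - 0| = 1/8 < delta but |f(x) - f(0)| = 3 * 1/8 = 3/8, which is not < 3/8; so no larger delta works.
Hence the largest such delta is 1/8.

1/8


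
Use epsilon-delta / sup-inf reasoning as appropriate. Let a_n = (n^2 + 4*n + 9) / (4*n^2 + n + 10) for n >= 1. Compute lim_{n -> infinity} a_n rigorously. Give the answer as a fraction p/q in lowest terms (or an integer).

Divide numerator and denominator by n^2, the highest power:
numerator / n^2 = 1 + 4/n + 9/n^2
denominator / n^2 = 4 + 1/n + 10/n^2
As n -> infinity, all terms of the form c/n^k (k >= 1) tend to 0.
So numerator / n^2 -> 1 and denominator / n^2 -> 4.
Therefore lim a_n = 1/4.

1/4


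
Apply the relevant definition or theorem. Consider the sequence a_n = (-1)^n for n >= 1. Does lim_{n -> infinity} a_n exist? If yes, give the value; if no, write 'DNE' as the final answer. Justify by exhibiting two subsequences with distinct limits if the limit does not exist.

Examine the behaviour of a_n along subsequences.
Even-n subsequence a_{2k} = 1 -> 1. Odd-n subsequence a_{2k+1} = -1 -> -1.
Since these two subsequential limits are 1 and -1, distinct, the full sequence cannot converge (a convergent sequence has all subsequences tending to the same limit). So lim a_n does not exist.

DNE


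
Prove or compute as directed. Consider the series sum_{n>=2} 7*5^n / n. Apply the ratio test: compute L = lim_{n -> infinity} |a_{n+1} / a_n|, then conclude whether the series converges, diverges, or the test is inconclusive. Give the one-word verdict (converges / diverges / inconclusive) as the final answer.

Let a_n denote the general term. Form the ratio a_{n+1}/a_n and simplify:
a_{n+1}/a_n = 5*n/(n + 1)
Take the limit as n -> infinity: L = 5.
Since L = 5 > 1 (or L = infinity), the ratio test implies the series diverges.

diverges


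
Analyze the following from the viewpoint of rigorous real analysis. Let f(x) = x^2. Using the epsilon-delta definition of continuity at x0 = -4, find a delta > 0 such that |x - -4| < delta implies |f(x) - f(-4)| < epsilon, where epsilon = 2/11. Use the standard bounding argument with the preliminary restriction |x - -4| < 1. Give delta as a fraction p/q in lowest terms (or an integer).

Factor: |x^2 - (-4)^2| = |x - -4| * |x + -4|.
Impose |x - -4| < 1 first. Then |x + -4| = |(x - -4) + 2*(-4)| <= |x - -4| + 2*|-4| < 1 + 8 = 9.
So |x^2 - (-4)^2| < delta * 9.
We need delta * 9 <= 2/11, i.e. delta <= 2/11/9 = 2/99.
Since 2/99 < 1, this is tighter than 1; take delta = 2/99.
So delta = 2/99 works.

2/99


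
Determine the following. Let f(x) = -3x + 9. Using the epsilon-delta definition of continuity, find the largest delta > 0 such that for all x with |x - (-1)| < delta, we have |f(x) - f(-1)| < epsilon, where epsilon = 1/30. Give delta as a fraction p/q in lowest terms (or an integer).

We compute f(-1) = -3*(-1) + 9 = 12.
|f(x) - f(-1)| = |-3x + 9 - (12)| = |-3(x - (-1))| = 3|x - (-1)|.
We need 3|x - (-1)| < 1/30, i.e. |x - (-1)| < 1/30 / 3 = 1/90.
So any delta <= 1/90 works. Conversely, if delta > 1/90, then x = -1 + 1/90 satisfies |x - (-1)| = 1/90 < delta but |f(x) - f(-1)| = 3 * 1/90 = 1/30, which is not < 1/30; so no larger delta works.
Hence the largest such delta is 1/90.

1/90


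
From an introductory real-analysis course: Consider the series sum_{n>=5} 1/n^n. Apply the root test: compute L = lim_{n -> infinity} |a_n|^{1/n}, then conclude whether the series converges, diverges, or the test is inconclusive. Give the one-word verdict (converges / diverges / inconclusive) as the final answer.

Let a_n denote the general term. Form |a_n|^(1/n) and simplify:
|a_n|^(1/n) = 1/n
Take the limit as n -> infinity: L = 0.
Since L = 0 < 1, the root test implies convergence.

converges


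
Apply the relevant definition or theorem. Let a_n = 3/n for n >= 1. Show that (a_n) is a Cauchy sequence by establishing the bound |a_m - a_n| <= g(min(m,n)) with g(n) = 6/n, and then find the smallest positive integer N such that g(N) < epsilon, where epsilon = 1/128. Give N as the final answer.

For any m, n >= 1, by the triangle inequality:
|a_m - a_n| = |3/m - 3/n| <= 3*1/m + 3*1/n <= 6/min(m,n).
So g(n) = 6/n bounds the Cauchy difference. Since g(n) -> 0, (a_n) is Cauchy.
Now solve g(N) < 1/128: 6/N < 1/128 <=> N > 6 / (1/128) = 768.
The smallest integer strictly greater than 768 is N = 769.
Check: g(769) = 6/769 = 6/769 < 1/128; g(768) = 1/128 >= 1/128. So N = 769.

769


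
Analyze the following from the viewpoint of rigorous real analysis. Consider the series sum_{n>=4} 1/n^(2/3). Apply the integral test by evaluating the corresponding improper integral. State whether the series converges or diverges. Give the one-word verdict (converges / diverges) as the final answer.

Let f(x) = x^(-2/3). Then f is positive, continuous, and decreasing on [4, infinity), so the integral test applies.
Compute the improper integral int_{4}^infinity f(x) dx:
  antiderivative F(x) = 3*x^(1/3).
  As x -> infinity, F(x) -> infinity (since p = 2/3 < 1).
  So the integral diverges. By the integral test, the series diverges.

diverges


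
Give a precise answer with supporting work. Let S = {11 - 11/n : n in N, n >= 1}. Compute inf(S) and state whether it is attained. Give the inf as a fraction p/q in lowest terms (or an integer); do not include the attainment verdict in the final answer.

Analysis:
- Values: 0, 11/2, 22/3, 33/4, ... strictly increasing.
- Minimum is 0 (n=1); inf = 0 (attained).
- 11 - 11/n -> 11 from below; sup = 11, not attained.
Conclusion: inf(S) = 0, attained in S.

0


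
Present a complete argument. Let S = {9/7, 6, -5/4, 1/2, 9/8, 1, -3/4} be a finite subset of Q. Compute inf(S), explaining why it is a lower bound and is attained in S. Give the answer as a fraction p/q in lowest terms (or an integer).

S is finite, so inf(S) = min(S).
Sorted increasing:
-5/4, -3/4, 1/2, 1, 9/8, 9/7, 6
The extremum is -5/4.
For every x in S, x >= -5/4. And -5/4 is in S, so it is attained.
Therefore inf(S) = -5/4.

-5/4


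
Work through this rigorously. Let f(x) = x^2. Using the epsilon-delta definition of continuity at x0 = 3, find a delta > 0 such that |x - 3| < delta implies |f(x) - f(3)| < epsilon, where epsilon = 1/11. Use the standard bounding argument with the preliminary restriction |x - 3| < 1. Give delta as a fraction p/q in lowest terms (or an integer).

Factor: |x^2 - (3)^2| = |x - 3| * |x + 3|.
Impose |x - 3| < 1 first. Then |x + 3| = |(x - 3) + 2*(3)| <= |x - 3| + 2*|3| < 1 + 6 = 7.
So |x^2 - (3)^2| < delta * 7.
We need delta * 7 <= 1/11, i.e. delta <= 1/11/7 = 1/77.
Since 1/77 < 1, this is tighter than 1; take delta = 1/77.
So delta = 1/77 works.

1/77


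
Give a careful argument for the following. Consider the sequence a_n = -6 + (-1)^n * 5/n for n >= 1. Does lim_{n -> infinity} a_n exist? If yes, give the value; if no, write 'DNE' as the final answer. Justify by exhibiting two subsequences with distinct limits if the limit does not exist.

Examine the behaviour of a_n along subsequences.
Even-n subsequence a_{2k} = -6 + 5/(2k) -> -6. Odd-n subsequence a_{2k+1} = -6 - 5/(2k+1) -> -6. Both tend to -6, which suggests the limit is -6; verify directly.
|a_n - (-6)| = |(-1)^n * 5/n| = 5/n for every n >= 1.
Given epsilon > 0, choose a positive integer N > 5/epsilon. Then for all n >= N, |a_n - (-6)| = 5/n <= 5/N < epsilon.
So by the definition of the limit, lim a_n exists and equals -6.

-6


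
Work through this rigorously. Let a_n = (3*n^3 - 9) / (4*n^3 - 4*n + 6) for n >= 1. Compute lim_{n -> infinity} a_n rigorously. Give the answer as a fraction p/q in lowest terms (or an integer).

Divide numerator and denominator by n^3, the highest power:
numerator / n^3 = 3 - 9/n^3
denominator / n^3 = 4 - 4/n^2 + 6/n^3
As n -> infinity, all terms of the form c/n^k (k >= 1) tend to 0.
So numerator / n^3 -> 3 and denominator / n^3 -> 4.
Therefore lim a_n = 3/4.

3/4


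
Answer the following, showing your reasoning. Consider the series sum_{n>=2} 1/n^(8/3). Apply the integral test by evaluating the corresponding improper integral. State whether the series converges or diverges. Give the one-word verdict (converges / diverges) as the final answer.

Let f(x) = x^(-8/3). Then f is positive, continuous, and decreasing on [2, infinity), so the integral test applies.
Compute the improper integral int_{2}^infinity f(x) dx:
  antiderivative F(x) = -3/(5*x^(5/3)).
  As x -> infinity, F(x) -> 0 (since p = 8/3 > 1).
  So int = F(infinity) - F(2) = 0 - (-3*2^(1/3)/20) = 3*2^(1/3)/20.
  Finite, so by the integral test, the series converges.

converges


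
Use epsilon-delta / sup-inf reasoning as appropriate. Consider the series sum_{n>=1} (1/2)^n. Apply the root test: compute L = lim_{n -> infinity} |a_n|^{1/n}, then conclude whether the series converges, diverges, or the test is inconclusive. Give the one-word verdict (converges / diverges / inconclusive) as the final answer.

Let a_n denote the general term. Form |a_n|^(1/n) and simplify:
|a_n|^(1/n) = 1/2
Take the limit as n -> infinity: L = 1/2.
Since L = 1/2 < 1, the root test implies convergence.

converges


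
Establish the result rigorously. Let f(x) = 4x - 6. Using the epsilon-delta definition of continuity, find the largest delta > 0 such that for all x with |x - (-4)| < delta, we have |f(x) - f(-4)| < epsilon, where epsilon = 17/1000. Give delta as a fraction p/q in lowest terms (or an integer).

We compute f(-4) = 4*(-4) - 6 = -22.
|f(x) - f(-4)| = |4x - 6 - (-22)| = |4(x - (-4))| = 4|x - (-4)|.
We need 4|x - (-4)| < 17/1000, i.e. |x - (-4)| < 17/1000 / 4 = 17/4000.
So any delta <= 17/4000 works. Conversely, if delta > 17/4000, then x = -4 + 17/4000 satisfies |x - (-4)| = 17/4000 < delta but |f(x) - f(-4)| = 4 * 17/4000 = 17/1000, which is not < 17/1000; so no larger delta works.
Hence the largest such delta is 17/4000.

17/4000


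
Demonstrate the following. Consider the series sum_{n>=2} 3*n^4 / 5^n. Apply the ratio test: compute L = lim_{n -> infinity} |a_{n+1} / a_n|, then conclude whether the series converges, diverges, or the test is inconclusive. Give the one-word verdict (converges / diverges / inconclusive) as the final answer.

Let a_n denote the general term. Form the ratio a_{n+1}/a_n and simplify:
a_{n+1}/a_n = (n + 1)^4/(5*n^4)
Take the limit as n -> infinity: L = 1/5.
Since L = 1/5 < 1, the ratio test implies the series converges.

converges


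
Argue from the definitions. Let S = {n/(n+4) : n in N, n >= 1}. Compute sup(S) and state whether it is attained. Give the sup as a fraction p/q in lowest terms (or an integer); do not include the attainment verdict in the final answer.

Analysis:
- Values: 1/5, 1/3, 3/7, 1/2, ... strictly increasing.
- Minimum is 1/5 (n=1); inf = 1/5 (attained).
- n/(n+4) = 1 - 4/(n+4) -> 1 from below as n -> infinity, and never equals 1.
- So sup = 1 (not attained).
Conclusion: sup(S) = 1, not attained in S.

1


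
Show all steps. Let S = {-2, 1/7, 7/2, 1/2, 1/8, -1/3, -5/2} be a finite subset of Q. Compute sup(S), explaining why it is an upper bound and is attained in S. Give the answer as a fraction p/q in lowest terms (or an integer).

S is finite, so sup(S) = max(S).
Sorted decreasing:
7/2, 1/2, 1/7, 1/8, -1/3, -2, -5/2
The extremum is 7/2.
For every x in S, x <= 7/2. And 7/2 is in S, so it is attained.
Therefore sup(S) = 7/2.

7/2


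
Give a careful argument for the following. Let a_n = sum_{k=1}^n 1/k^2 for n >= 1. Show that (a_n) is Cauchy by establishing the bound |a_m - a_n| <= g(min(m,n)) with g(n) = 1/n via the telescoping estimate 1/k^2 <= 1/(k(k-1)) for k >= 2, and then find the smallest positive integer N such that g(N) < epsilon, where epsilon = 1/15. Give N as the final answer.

For m > n >= 1: |a_m - a_n| = sum_{k=n+1}^m 1/k^2.
Use 1/k^2 <= 1/(k(k-1)) = 1/(k-1) - 1/k for k >= 2:
sum_{k=n+1}^m 1/k^2 <= sum_{k=n+1}^m (1/(k-1) - 1/k) = 1/n - 1/m <= 1/n.
By symmetry the same bound holds with n,m swapped, so |a_m - a_n| <= 1/min(m,n) = g(min(m,n)). Since g(n) -> 0, (a_n) is Cauchy.
Now solve g(N) < 1/15: 1/N < 1/15 <=> N > 1/(1/15) = 15.
The smallest integer strictly greater than 15 is N = 16.
Check: g(16) = 1/16 < 1/15; g(15) = 1/15 >= 1/15. So N = 16.

16


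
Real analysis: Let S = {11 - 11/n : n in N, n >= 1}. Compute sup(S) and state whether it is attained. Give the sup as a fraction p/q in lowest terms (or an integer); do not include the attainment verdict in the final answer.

Analysis:
- Values: 0, 11/2, 22/3, 33/4, ... strictly increasing.
- Minimum is 0 (n=1); inf = 0 (attained).
- 11 - 11/n -> 11 from below; sup = 11, not attained.
Conclusion: sup(S) = 11, not attained in S.

11


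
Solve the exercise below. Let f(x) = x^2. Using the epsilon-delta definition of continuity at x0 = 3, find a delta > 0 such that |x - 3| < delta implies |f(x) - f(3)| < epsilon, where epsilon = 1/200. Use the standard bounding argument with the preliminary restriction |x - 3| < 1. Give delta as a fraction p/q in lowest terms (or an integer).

Factor: |x^2 - (3)^2| = |x - 3| * |x + 3|.
Impose |x - 3| < 1 first. Then |x + 3| = |(x - 3) + 2*(3)| <= |x - 3| + 2*|3| < 1 + 6 = 7.
So |x^2 - (3)^2| < delta * 7.
We need delta * 7 <= 1/200, i.e. delta <= 1/200/7 = 1/1400.
Since 1/1400 < 1, this is tighter than 1; take delta = 1/1400.
So delta = 1/1400 works.

1/1400


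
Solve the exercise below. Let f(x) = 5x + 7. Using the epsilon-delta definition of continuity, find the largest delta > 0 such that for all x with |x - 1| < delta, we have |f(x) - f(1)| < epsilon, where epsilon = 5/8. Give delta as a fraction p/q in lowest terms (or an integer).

We compute f(1) = 5*(1) + 7 = 12.
|f(x) - f(1)| = |5x + 7 - (12)| = |5(x - 1)| = 5|x - 1|.
We need 5|x - 1| < 5/8, i.e. |x - 1| < 5/8 / 5 = 1/8.
So any delta <= 1/8 works. Conversely, if delta > 1/8, then x = 1 + 1/8 satisfies |x - 1| = 1/8 < delta but |f(x) - f(1)| = 5 * 1/8 = 5/8, which is not < 5/8; so no larger delta works.
Hence the largest such delta is 1/8.

1/8


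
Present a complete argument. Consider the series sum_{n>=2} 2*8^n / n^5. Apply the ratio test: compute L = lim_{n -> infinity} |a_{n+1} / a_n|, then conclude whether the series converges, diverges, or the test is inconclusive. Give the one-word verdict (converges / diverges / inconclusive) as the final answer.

Let a_n denote the general term. Form the ratio a_{n+1}/a_n and simplify:
a_{n+1}/a_n = 8*n^5/(n + 1)^5
Take the limit as n -> infinity: L = 8.
Since L = 8 > 1 (or L = infinity), the ratio test implies the series diverges.

diverges


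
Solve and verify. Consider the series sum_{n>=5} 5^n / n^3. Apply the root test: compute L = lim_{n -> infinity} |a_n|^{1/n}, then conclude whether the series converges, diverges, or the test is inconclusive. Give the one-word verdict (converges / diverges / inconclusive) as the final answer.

Let a_n denote the general term. Form |a_n|^(1/n) and simplify:
|a_n|^(1/n) = 5/n^(3/n)
Take the limit as n -> infinity: L = 5.
Since L = 5 > 1, the root test implies divergence.

diverges


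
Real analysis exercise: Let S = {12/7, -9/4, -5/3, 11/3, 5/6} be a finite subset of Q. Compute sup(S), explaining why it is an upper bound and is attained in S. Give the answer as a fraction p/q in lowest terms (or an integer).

S is finite, so sup(S) = max(S).
Sorted decreasing:
11/3, 12/7, 5/6, -5/3, -9/4
The extremum is 11/3.
For every x in S, x <= 11/3. And 11/3 is in S, so it is attained.
Therefore sup(S) = 11/3.

11/3


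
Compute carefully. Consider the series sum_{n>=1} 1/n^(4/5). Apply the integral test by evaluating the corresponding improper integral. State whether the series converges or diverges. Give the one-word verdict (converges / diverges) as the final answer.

Let f(x) = x^(-4/5). Then f is positive, continuous, and decreasing on [1, infinity), so the integral test applies.
Compute the improper integral int_{1}^infinity f(x) dx:
  antiderivative F(x) = 5*x^(1/5).
  As x -> infinity, F(x) -> infinity (since p = 4/5 < 1).
  So the integral diverges. By the integral test, the series diverges.

diverges


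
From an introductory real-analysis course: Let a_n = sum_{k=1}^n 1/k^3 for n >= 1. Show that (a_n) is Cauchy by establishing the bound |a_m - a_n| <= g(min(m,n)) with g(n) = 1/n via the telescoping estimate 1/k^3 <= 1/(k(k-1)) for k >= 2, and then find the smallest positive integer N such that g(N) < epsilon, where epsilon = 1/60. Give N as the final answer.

For m > n >= 1: |a_m - a_n| = sum_{k=n+1}^m 1/k^3.
Use 1/k^3 <= 1/(k(k-1)) = 1/(k-1) - 1/k for k >= 2 (which holds since k^3 >= k^2 >= k(k-1) for k >= 2):
sum_{k=n+1}^m 1/k^3 <= sum_{k=n+1}^m (1/(k-1) - 1/k) = 1/n - 1/m <= 1/n.
By symmetry the same bound holds with n,m swapped, so |a_m - a_n| <= 1/min(m,n) = g(min(m,n)). Since g(n) -> 0, (a_n) is Cauchy.
Now solve g(N) < 1/60: 1/N < 1/60 <=> N > 1/(1/60) = 60.
The smallest integer strictly greater than 60 is N = 61.
Check: g(61) = 1/61 < 1/60; g(60) = 1/60 >= 1/60. So N = 61.

61


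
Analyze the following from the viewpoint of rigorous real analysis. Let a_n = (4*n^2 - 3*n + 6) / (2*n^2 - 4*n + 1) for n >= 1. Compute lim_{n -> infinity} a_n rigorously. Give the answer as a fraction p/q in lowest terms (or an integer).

Divide numerator and denominator by n^2, the highest power:
numerator / n^2 = 4 - 3/n + 6/n^2
denominator / n^2 = 2 - 4/n + n^(-2)
As n -> infinity, all terms of the form c/n^k (k >= 1) tend to 0.
So numerator / n^2 -> 4 and denominator / n^2 -> 2.
Therefore lim a_n = 2.

2


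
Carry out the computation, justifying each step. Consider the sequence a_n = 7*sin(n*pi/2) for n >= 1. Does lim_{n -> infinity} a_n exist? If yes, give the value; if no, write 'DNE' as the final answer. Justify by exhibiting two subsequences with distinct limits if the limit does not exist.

Examine the behaviour of a_n along subsequences.
a_{4k+1} = 7*sin(pi/2 + 2k*pi) = 7 -> 7. a_{4k+3} = 7*sin(3pi/2 + 2k*pi) = -7 -> -7.
Since these two subsequential limits are 7 and -7, distinct, the full sequence cannot converge (a convergent sequence has all subsequences tending to the same limit). So lim a_n does not exist.

DNE


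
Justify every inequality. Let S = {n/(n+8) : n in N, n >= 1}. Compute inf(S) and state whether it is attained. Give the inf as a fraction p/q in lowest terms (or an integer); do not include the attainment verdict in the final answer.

Analysis:
- Values: 1/9, 1/5, 3/11, 1/3, ... strictly increasing.
- Minimum is 1/9 (n=1); inf = 1/9 (attained).
- n/(n+8) = 1 - 8/(n+8) -> 1 from below as n -> infinity, and never equals 1.
- So sup = 1 (not attained).
Conclusion: inf(S) = 1/9, attained in S.

1/9


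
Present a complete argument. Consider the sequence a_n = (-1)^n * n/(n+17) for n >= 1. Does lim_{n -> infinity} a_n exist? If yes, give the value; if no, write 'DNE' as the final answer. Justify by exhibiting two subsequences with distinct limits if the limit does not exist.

Examine the behaviour of a_n along subsequences.
a_{2k} = 2k/(2k+17) -> 1. a_{2k+1} = -(2k+1)/(2k+18) -> -1.
Since these two subsequential limits are 1 and -1, distinct, the full sequence cannot converge (a convergent sequence has all subsequences tending to the same limit). So lim a_n does not exist.

DNE


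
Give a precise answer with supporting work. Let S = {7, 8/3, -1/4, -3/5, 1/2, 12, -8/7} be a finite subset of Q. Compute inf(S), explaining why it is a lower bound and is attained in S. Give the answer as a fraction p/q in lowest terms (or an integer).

S is finite, so inf(S) = min(S).
Sorted increasing:
-8/7, -3/5, -1/4, 1/2, 8/3, 7, 12
The extremum is -8/7.
For every x in S, x >= -8/7. And -8/7 is in S, so it is attained.
Therefore inf(S) = -8/7.

-8/7


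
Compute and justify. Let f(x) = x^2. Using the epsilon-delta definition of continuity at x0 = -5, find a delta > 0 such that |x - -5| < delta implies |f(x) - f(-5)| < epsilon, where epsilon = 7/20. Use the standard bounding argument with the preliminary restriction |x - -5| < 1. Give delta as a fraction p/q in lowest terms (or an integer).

Factor: |x^2 - (-5)^2| = |x - -5| * |x + -5|.
Impose |x - -5| < 1 first. Then |x + -5| = |(x - -5) + 2*(-5)| <= |x - -5| + 2*|-5| < 1 + 10 = 11.
So |x^2 - (-5)^2| < delta * 11.
We need delta * 11 <= 7/20, i.e. delta <= 7/20/11 = 7/220.
Since 7/220 < 1, this is tighter than 1; take delta = 7/220.
So delta = 7/220 works.

7/220


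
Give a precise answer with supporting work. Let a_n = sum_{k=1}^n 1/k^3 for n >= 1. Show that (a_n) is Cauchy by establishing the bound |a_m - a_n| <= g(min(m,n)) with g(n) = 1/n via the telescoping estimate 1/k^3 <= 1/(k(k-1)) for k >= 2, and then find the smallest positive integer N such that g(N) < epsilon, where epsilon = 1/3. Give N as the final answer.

For m > n >= 1: |a_m - a_n| = sum_{k=n+1}^m 1/k^3.
Use 1/k^3 <= 1/(k(k-1)) = 1/(k-1) - 1/k for k >= 2 (which holds since k^3 >= k^2 >= k(k-1) for k >= 2):
sum_{k=n+1}^m 1/k^3 <= sum_{k=n+1}^m (1/(k-1) - 1/k) = 1/n - 1/m <= 1/n.
By symmetry the same bound holds with n,m swapped, so |a_m - a_n| <= 1/min(m,n) = g(min(m,n)). Since g(n) -> 0, (a_n) is Cauchy.
Now solve g(N) < 1/3: 1/N < 1/3 <=> N > 1/(1/3) = 3.
The smallest integer strictly greater than 3 is N = 4.
Check: g(4) = 1/4 < 1/3; g(3) = 1/3 >= 1/3. So N = 4.

4


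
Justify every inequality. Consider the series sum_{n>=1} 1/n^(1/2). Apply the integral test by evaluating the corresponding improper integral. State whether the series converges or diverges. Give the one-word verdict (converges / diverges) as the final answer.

Let f(x) = 1/sqrt(x). Then f is positive, continuous, and decreasing on [1, infinity), so the integral test applies.
Compute the improper integral int_{1}^infinity f(x) dx:
  antiderivative F(x) = 2*sqrt(x).
  As x -> infinity, F(x) -> infinity (since p = 1/2 < 1).
  So the integral diverges. By the integral test, the series diverges.

diverges


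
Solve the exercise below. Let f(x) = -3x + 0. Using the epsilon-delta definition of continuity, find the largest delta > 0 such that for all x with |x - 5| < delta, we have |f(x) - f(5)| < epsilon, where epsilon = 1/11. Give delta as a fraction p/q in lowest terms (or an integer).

We compute f(5) = -3*(5) + 0 = -15.
|f(x) - f(5)| = |-3x + 0 - (-15)| = |-3(x - 5)| = 3|x - 5|.
We need 3|x - 5| < 1/11, i.e. |x - 5| < 1/11 / 3 = 1/33.
So any delta <= 1/33 works. Conversely, if delta > 1/33, then x = 5 + 1/33 satisfies |x - 5| = 1/33 < delta but |f(x) - f(5)| = 3 * 1/33 = 1/11, which is not < 1/11; so no larger delta works.
Hence the largest such delta is 1/33.

1/33


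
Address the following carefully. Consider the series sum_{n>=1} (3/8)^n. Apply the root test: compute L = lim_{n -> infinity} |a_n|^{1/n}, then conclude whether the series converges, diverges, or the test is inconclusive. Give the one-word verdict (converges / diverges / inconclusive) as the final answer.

Let a_n denote the general term. Form |a_n|^(1/n) and simplify:
|a_n|^(1/n) = 3/8
Take the limit as n -> infinity: L = 3/8.
Since L = 3/8 < 1, the root test implies convergence.

converges


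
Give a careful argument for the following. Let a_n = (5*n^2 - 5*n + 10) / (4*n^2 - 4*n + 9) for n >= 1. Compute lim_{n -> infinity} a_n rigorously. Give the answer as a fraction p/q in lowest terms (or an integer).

Divide numerator and denominator by n^2, the highest power:
numerator / n^2 = 5 - 5/n + 10/n^2
denominator / n^2 = 4 - 4/n + 9/n^2
As n -> infinity, all terms of the form c/n^k (k >= 1) tend to 0.
So numerator / n^2 -> 5 and denominator / n^2 -> 4.
Therefore lim a_n = 5/4.

5/4


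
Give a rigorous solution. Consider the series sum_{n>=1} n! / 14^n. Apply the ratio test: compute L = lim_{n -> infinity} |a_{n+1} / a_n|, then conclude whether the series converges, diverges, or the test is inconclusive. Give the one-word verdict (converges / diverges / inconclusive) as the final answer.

Let a_n denote the general term. Form the ratio a_{n+1}/a_n and simplify:
a_{n+1}/a_n = n/14 + 1/14
Take the limit as n -> infinity: L = infinity.
Since L = infinity > 1 (or L = infinity), the ratio test implies the series diverges.

diverges


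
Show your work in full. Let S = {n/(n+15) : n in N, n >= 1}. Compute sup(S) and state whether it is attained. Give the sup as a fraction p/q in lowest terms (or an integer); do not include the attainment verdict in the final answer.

Analysis:
- Values: 1/16, 2/17, 1/6, 4/19, ... strictly increasing.
- Minimum is 1/16 (n=1); inf = 1/16 (attained).
- n/(n+15) = 1 - 15/(n+15) -> 1 from below as n -> infinity, and never equals 1.
- So sup = 1 (not attained).
Conclusion: sup(S) = 1, not attained in S.

1


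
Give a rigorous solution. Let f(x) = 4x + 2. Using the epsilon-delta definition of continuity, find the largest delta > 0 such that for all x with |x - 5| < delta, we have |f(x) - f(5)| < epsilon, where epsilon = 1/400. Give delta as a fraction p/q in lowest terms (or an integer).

We compute f(5) = 4*(5) + 2 = 22.
|f(x) - f(5)| = |4x + 2 - (22)| = |4(x - 5)| = 4|x - 5|.
We need 4|x - 5| < 1/400, i.e. |x - 5| < 1/400 / 4 = 1/1600.
So any delta <= 1/1600 works. Conversely, if delta > 1/1600, then x = 5 + 1/1600 satisfies |x - 5| = 1/1600 < delta but |f(x) - f(5)| = 4 * 1/1600 = 1/400, which is not < 1/400; so no larger delta works.
Hence the largest such delta is 1/1600.

1/1600


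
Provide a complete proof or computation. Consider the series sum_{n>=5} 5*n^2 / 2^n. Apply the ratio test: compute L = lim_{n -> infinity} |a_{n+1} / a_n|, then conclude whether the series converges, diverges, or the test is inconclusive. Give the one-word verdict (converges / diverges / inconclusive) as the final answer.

Let a_n denote the general term. Form the ratio a_{n+1}/a_n and simplify:
a_{n+1}/a_n = (n + 1)^2/(2*n^2)
Take the limit as n -> infinity: L = 1/2.
Since L = 1/2 < 1, the ratio test implies the series converges.

converges


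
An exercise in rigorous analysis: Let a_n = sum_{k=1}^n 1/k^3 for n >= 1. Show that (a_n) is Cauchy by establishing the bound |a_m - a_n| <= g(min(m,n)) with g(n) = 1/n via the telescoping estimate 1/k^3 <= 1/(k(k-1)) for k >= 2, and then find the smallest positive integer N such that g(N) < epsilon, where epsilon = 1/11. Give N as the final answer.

For m > n >= 1: |a_m - a_n| = sum_{k=n+1}^m 1/k^3.
Use 1/k^3 <= 1/(k(k-1)) = 1/(k-1) - 1/k for k >= 2 (which holds since k^3 >= k^2 >= k(k-1) for k >= 2):
sum_{k=n+1}^m 1/k^3 <= sum_{k=n+1}^m (1/(k-1) - 1/k) = 1/n - 1/m <= 1/n.
By symmetry the same bound holds with n,m swapped, so |a_m - a_n| <= 1/min(m,n) = g(min(m,n)). Since g(n) -> 0, (a_n) is Cauchy.
Now solve g(N) < 1/11: 1/N < 1/11 <=> N > 1/(1/11) = 11.
The smallest integer strictly greater than 11 is N = 12.
Check: g(12) = 1/12 < 1/11; g(11) = 1/11 >= 1/11. So N = 12.

12


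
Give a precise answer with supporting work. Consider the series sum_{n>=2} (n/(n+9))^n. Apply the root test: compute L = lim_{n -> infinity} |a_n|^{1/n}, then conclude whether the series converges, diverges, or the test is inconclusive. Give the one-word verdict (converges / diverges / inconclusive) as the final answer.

Let a_n denote the general term. Form |a_n|^(1/n) and simplify:
|a_n|^(1/n) = n/(n + 9)
Take the limit as n -> infinity: L = 1.
Since L = 1, the root test is inconclusive. (In fact a_n = (n/(n+9))^n -> e^(-9) != 0, so the nth-term test shows divergence; but the root test itself gives no conclusion.)

inconclusive


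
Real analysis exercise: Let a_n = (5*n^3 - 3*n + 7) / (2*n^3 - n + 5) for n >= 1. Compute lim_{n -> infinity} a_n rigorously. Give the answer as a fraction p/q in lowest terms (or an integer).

Divide numerator and denominator by n^3, the highest power:
numerator / n^3 = 5 - 3/n^2 + 7/n^3
denominator / n^3 = 2 - 1/n^2 + 5/n^3
As n -> infinity, all terms of the form c/n^k (k >= 1) tend to 0.
So numerator / n^3 -> 5 and denominator / n^3 -> 2.
Therefore lim a_n = 5/2.

5/2


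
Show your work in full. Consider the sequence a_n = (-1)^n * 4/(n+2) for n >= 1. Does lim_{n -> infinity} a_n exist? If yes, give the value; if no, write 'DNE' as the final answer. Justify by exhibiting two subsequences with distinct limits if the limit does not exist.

Examine the behaviour of a_n along subsequences.
Even-n subsequence a_{2k} = 4/(2k+2) -> 0. Odd-n subsequence a_{2k+1} = -4/(2k+3) -> 0. Both tend to 0, which suggests the limit is 0; verify directly.
|a_n - 0| = 4/(n+2) < 4/n for every n >= 1.
Given epsilon > 0, choose a positive integer N > 4/epsilon. Then for all n >= N, |a_n| < 4/n <= 4/N < epsilon.
So by the definition of the limit, lim a_n exists and equals 0.

0


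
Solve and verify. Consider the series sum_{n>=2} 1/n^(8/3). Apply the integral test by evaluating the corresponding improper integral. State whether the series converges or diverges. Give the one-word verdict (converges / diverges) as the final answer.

Let f(x) = x^(-8/3). Then f is positive, continuous, and decreasing on [2, infinity), so the integral test applies.
Compute the improper integral int_{2}^infinity f(x) dx:
  antiderivative F(x) = -3/(5*x^(5/3)).
  As x -> infinity, F(x) -> 0 (since p = 8/3 > 1).
  So int = F(infinity) - F(2) = 0 - (-3*2^(1/3)/20) = 3*2^(1/3)/20.
  Finite, so by the integral test, the series converges.

converges


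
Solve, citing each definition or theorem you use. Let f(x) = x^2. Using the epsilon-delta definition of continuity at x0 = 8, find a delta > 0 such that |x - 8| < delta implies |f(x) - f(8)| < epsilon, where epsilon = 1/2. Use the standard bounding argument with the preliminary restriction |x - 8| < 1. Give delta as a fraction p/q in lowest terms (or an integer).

Factor: |x^2 - (8)^2| = |x - 8| * |x + 8|.
Impose |x - 8| < 1 first. Then |x + 8| = |(x - 8) + 2*(8)| <= |x - 8| + 2*|8| < 1 + 16 = 17.
So |x^2 - (8)^2| < delta * 17.
We need delta * 17 <= 1/2, i.e. delta <= 1/2/17 = 1/34.
Since 1/34 < 1, this is tighter than 1; take delta = 1/34.
So delta = 1/34 works.

1/34


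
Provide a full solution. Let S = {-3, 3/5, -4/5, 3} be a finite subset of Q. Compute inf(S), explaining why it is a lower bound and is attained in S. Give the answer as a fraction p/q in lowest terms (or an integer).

S is finite, so inf(S) = min(S).
Sorted increasing:
-3, -4/5, 3/5, 3
The extremum is -3.
For every x in S, x >= -3. And -3 is in S, so it is attained.
Therefore inf(S) = -3.

-3


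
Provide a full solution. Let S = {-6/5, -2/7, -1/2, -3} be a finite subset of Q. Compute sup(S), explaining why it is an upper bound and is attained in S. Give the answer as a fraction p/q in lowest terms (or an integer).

S is finite, so sup(S) = max(S).
Sorted decreasing:
-2/7, -1/2, -6/5, -3
The extremum is -2/7.
For every x in S, x <= -2/7. And -2/7 is in S, so it is attained.
Therefore sup(S) = -2/7.

-2/7


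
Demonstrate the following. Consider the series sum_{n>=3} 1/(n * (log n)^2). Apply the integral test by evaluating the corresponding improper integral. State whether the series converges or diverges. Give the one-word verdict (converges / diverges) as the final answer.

Let f(x) = 1/(x*log(x)^2). Then f is positive, continuous, and decreasing on [3, infinity), so the integral test applies.
Compute the improper integral int_{3}^infinity f(x) dx:
  antiderivative F(x) = -1/log(x).
  F(x) -> 0 as x -> infinity.  int = 0 - F(3) = 1/log(3) < infinity. By the integral test, the series converges.

converges


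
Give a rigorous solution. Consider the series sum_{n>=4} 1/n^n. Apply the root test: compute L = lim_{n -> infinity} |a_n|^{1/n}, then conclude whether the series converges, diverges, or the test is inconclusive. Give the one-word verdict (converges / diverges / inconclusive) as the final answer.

Let a_n denote the general term. Form |a_n|^(1/n) and simplify:
|a_n|^(1/n) = 1/n
Take the limit as n -> infinity: L = 0.
Since L = 0 < 1, the root test implies convergence.

converges


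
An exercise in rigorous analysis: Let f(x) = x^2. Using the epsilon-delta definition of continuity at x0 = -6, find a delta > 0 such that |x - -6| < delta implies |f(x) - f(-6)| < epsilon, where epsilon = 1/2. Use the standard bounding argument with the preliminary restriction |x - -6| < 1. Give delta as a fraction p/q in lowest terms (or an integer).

Factor: |x^2 - (-6)^2| = |x - -6| * |x + -6|.
Impose |x - -6| < 1 first. Then |x + -6| = |(x - -6) + 2*(-6)| <= |x - -6| + 2*|-6| < 1 + 12 = 13.
So |x^2 - (-6)^2| < delta * 13.
We need delta * 13 <= 1/2, i.e. delta <= 1/2/13 = 1/26.
Since 1/26 < 1, this is tighter than 1; take delta = 1/26.
So delta = 1/26 works.

1/26


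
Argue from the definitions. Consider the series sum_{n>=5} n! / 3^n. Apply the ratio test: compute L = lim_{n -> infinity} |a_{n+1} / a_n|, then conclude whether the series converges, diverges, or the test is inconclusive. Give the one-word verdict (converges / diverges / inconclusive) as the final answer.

Let a_n denote the general term. Form the ratio a_{n+1}/a_n and simplify:
a_{n+1}/a_n = n/3 + 1/3
Take the limit as n -> infinity: L = infinity.
Since L = infinity > 1 (or L = infinity), the ratio test implies the series diverges.

diverges
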